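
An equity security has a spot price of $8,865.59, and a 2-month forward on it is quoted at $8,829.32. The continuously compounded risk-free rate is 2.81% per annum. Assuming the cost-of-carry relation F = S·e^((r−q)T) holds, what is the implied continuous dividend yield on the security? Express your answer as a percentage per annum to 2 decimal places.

From F = S·e^((r−q)T): (r − q) = ln(F/S)/T
ln(8829.32/8865.59) = ln(0.995909) = -0.004099
(r − q) = -0.004099 / (2/12) = -0.024594
q = r − ln(F/S)/T = 0.0281 + 0.024594 = 0.052694
q = 5.27%

5.27%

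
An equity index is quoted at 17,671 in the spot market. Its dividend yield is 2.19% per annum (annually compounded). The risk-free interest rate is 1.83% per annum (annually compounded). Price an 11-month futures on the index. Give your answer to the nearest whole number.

F = S · (1+r)^T / (1+q)^T
= 17671 × 1.016762 / 1.020057 = 17671 × 0.996770
F = 17,614

17,614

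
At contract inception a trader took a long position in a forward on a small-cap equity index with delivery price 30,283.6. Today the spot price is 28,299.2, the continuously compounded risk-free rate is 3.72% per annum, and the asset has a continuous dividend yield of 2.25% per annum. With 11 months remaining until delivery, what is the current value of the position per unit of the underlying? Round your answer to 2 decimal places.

Current fair forward for the remaining 11 months: F = S·e^((r − q)·T), (r − q) = 0.0372 − 0.0225 = 0.0147
F = 28299.2 · e^(0.0147 × 11/12) = 28299.2 × 1.01356620 = 28683.1126
Value of long forward = (F − K)·e^(−rT) = (28683.1126 − 30283.6) · e^(−0.0372·11/12)
= -1600.4874 × 0.96647485 = -1546.83

-1546.83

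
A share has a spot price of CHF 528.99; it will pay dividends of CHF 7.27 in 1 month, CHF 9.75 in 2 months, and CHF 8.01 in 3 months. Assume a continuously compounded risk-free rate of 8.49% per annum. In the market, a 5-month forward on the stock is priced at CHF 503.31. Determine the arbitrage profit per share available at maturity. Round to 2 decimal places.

PV(dividends) I = 7.27·e^(−0.0849·1/12) + 9.75·e^(−0.0849·2/12) + 8.01·e^(−0.0849·3/12) = 24.6735
Fair forward F* = (S − I)·e^(rT) = (528.99 − 24.6735)·e^0.035375 = 504.3165 × 1.036008 = 522.4759
Market CHF 503.31 < fair 522.4759: forward underpriced → reverse cash-and-carry (short the stock, invest proceeds at r, pay the dividends, go long the forward).
Profit at T = |F_mkt − F*| = |503.31 − 522.4759| = CHF 19.17 per share

CHF 19.17 per share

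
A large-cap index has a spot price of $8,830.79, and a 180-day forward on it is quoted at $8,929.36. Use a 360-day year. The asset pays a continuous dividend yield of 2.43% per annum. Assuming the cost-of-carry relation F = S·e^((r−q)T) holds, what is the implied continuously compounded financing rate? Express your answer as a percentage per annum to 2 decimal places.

From F = S·e^((r−q)T): (r − q) = ln(F/S)/T
ln(8929.36/8830.79) = ln(1.011162) = 0.011100
(r − q) = 0.011100 / (180/360) = 0.022200
r = ln(F/S)/T + q = 0.022200 + 0.0243 = 0.046500
r = 4.65%

4.65%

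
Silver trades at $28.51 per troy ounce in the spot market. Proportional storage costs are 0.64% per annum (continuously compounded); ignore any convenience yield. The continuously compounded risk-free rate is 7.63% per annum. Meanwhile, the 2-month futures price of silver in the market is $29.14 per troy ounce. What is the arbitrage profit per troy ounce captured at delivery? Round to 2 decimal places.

Fair futures: F* = S·e^(carry·T), with carry = (r + u) = 0.0763 + 0.0064 = 0.0827
F* = 28.51 · e^(0.0827 × 2/12) = 28.51 · e^0.013783 = 28.51 × 1.013878 = $28.9057
Market $29.14 > fair $28.9057: forward overpriced → cash-and-carry (buy spot, short the forward).
At maturity, profit = |F_mkt − F*| = |29.14 − 28.9057| = $0.23 per troy ounce

$0.23 per troy ounce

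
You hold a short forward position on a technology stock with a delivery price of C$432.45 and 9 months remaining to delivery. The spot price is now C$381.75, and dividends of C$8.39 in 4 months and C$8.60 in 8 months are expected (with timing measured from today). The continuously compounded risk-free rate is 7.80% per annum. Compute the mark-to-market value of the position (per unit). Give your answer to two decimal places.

PV(remaining dividends) I = 8.39·e^(−0.0780·4/12) + 8.60·e^(−0.0780·8/12) = 16.3389
Current forward F = (S − I)·e^(rT) = (381.75 − 16.3389)·e^(0.0780·9/12) = 365.4111 × 1.060245 = 387.4253
Value (long) = (F − K)·e^(−rT) = (387.4253 − 432.45) × 0.943178 = -42.4663
Short position value = −(long value) = C$42.47

C$42.47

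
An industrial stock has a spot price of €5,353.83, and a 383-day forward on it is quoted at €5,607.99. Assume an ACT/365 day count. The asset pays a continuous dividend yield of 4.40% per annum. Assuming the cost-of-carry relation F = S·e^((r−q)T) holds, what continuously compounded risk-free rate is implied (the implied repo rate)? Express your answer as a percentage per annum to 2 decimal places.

8.82%

From F = S·e^((r−q)T): (r − q) = ln(F/S)/T
ln(5607.99/5353.83) = ln(1.047473) = 0.046381
(r − q) = 0.046381 / (383/365) = 0.044201
r = ln(F/S)/T + q = 0.044201 + 0.0440 = 0.088201
r = 8.82%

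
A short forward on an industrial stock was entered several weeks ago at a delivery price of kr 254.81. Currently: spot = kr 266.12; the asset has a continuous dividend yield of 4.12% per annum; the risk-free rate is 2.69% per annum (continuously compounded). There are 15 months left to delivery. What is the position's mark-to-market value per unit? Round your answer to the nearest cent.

Current fair forward for the remaining 15 months: F = S·e^((r − q)·T), (r − q) = 0.0269 − 0.0412 = -0.0143
F = 266.12 · e^(-0.0143 × 15/12) = 266.12 × 0.982284 = 261.4054
Value of long forward = (F − K)·e^(−rT) = (261.4054 − 254.81) · e^(−0.0269·15/12)
= 6.5954 × 0.966934 = 6.38
Short position value = −(long value) = -kr 6.38

-kr 6.38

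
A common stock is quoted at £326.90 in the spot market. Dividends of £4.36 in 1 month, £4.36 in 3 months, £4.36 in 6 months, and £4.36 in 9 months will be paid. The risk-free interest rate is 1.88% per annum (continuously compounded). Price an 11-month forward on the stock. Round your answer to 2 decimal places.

£314.97

PV(dividends) I = 4.36·e^(−0.0188·1/12) + 4.36·e^(−0.0188·3/12) + 4.36·e^(−0.0188·6/12) + 4.36·e^(−0.0188·9/12)
I = 4.3532 + 4.3396 + 4.3192 + 4.2990 = 17.3110
F = (S − I)·e^(rT) = (326.90 − 17.3110) · e^(0.0188·11/12)
= 309.5890 · e^0.017233 = 309.5890 × 1.017382 = £314.97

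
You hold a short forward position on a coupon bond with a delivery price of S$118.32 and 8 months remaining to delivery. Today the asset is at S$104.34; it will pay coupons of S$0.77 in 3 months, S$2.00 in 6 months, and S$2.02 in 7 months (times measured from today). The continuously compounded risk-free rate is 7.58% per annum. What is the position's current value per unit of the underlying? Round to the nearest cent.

PV(remaining coupons) I = 0.77·e^(−0.0758·3/12) + 2.00·e^(−0.0758·6/12) + 2.02·e^(−0.0758·7/12) = 4.6138
Current forward F = (S − I)·e^(rT) = (104.34 − 4.6138)·e^(0.0758·8/12) = 99.7262 × 1.051832 = 104.8952
Value (long) = (F − K)·e^(−rT) = (104.8952 − 118.32) × 0.950722 = -12.7633
Short position value = −(long value) = S$12.76

S$12.76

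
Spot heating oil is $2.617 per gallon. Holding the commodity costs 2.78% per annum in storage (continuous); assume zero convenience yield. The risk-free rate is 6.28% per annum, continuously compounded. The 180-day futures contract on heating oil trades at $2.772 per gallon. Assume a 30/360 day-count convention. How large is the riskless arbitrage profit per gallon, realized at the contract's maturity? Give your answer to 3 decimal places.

$0.034 per gallon

Fair futures: F* = S·e^(carry·T), with carry = (r + u) = 0.0628 + 0.0278 = 0.0906
F* = 2.617 · e^(0.0906 × 180/360) = 2.617 · e^0.045300 = 2.617 × 1.046342 = $2.7383
Market $2.772 > fair $2.7383: forward overpriced → cash-and-carry (buy spot, short the forward).
At maturity, profit = |F_mkt − F*| = |2.772 − 2.7383| = $0.034 per gallon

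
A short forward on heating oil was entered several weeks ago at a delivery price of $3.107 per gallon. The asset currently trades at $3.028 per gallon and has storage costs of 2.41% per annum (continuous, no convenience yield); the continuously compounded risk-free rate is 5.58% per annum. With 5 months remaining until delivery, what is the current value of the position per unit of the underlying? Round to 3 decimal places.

-$0.023 per gallon

Current fair forward for the remaining 5 months: F = S·e^((r + u)·T), (r + u) = 0.0558 + 0.0241 = 0.0799
F = 3.028 · e^(0.0799 × 5/12) = 3.028 × 1.033852 = 3.1305
Value of long forward = (F − K)·e^(−rT) = (3.1305 − 3.107) · e^(−0.0558·5/12)
= 0.0235 × 0.977018 = 0.023
Short position value = −(long value) = -$0.023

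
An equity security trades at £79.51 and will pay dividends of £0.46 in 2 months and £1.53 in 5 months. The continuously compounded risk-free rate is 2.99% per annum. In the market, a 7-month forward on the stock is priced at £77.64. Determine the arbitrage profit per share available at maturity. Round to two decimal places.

£1.27 per share

PV(dividends) I = 0.46·e^(−0.0299·2/12) + 1.53·e^(−0.0299·5/12) = 1.9688
Fair forward F* = (S − I)·e^(rT) = (79.51 − 1.9688)·e^0.017442 = 77.5412 × 1.017595 = 78.9055
Market £77.64 < fair 78.9055: forward underpriced → reverse cash-and-carry (short the stock, invest proceeds at r, pay the dividends, go long the forward).
Profit at T = |F_mkt − F*| = |77.64 − 78.9055| = £1.27 per share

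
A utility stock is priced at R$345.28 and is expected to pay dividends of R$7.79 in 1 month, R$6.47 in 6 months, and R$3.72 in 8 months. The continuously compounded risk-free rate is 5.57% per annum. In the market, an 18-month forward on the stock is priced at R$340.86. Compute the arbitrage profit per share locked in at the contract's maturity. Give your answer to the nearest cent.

PV(dividends) I = 7.79·e^(−0.0557·1/12) + 6.47·e^(−0.0557·6/12) + 3.72·e^(−0.0557·8/12) = 17.6306
Fair forward F* = (S − I)·e^(rT) = (345.28 − 17.6306)·e^0.083550 = 327.6494 × 1.087140 = 356.2008
Market R$340.86 < fair 356.2008: forward underpriced → reverse cash-and-carry (short the stock, invest proceeds at r, pay the dividends, go long the forward).
Profit at T = |F_mkt − F*| = |340.86 − 356.2008| = R$15.34 per share

R$15.34 per share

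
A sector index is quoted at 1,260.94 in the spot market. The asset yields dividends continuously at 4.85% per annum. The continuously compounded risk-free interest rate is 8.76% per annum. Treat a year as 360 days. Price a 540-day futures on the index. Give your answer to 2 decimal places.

F = S·e^((r − q)T) = 1260.94 · e^((0.0876 − 0.0485) × 540/360)
= 1260.94 · e^0.05865000 = 1260.94 × 1.06040403
F = 1,337.11

1,337.11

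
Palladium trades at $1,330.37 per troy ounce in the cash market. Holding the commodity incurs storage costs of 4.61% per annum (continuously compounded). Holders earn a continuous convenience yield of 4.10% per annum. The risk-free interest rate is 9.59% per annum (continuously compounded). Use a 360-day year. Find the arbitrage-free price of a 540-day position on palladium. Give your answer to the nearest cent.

Net carry = r + u − y = 0.0959 + 0.0461 − 0.0410 = 0.1010
F = S·e^((r+u−y)T) = 1330.37 · e^(0.1010 × 540/360) = 1330.37 · e^0.15150000
= 1330.37 × 1.16357830 = $1,547.99 per troy ounce

$1,547.99 per troy ounce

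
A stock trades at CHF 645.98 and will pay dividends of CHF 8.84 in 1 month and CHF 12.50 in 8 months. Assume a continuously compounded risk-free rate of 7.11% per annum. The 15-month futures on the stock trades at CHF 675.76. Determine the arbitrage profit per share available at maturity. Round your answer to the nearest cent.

CHF 7.63 per share

PV(dividends) I = 8.84·e^(−0.0711·1/12) + 12.50·e^(−0.0711·8/12) = 20.7091
Fair futures F* = (S − I)·e^(rT) = (645.98 − 20.7091)·e^0.088875 = 625.2709 × 1.092944 = 683.3861
Market CHF 675.76 < fair 683.3861: forward underpriced → reverse cash-and-carry (short the stock, invest proceeds at r, pay the dividends, go long the forward).
Profit at T = |F_mkt − F*| = |675.76 − 683.3861| = CHF 7.63 per share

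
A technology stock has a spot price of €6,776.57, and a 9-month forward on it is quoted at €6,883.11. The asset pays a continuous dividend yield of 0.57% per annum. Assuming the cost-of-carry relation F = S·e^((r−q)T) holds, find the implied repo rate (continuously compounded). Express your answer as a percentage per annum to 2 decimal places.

From F = S·e^((r−q)T): (r − q) = ln(F/S)/T
ln(6883.11/6776.57) = ln(1.015722) = 0.015600
(r − q) = 0.015600 / (9/12) = 0.020800
r = ln(F/S)/T + q = 0.020800 + 0.0057 = 0.026500
r = 2.65%

2.65%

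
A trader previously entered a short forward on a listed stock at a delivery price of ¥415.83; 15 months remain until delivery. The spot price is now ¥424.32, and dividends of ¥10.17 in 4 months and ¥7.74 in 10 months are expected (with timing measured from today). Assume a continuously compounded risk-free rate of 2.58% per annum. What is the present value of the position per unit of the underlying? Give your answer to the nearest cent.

-¥4.03

PV(remaining dividends) I = 10.17·e^(−0.0258·4/12) + 7.74·e^(−0.0258·10/12) = 17.6583
Current forward F = (S − I)·e^(rT) = (424.32 − 17.6583)·e^(0.0258·15/12) = 406.6617 × 1.032776 = 419.9904
Value (long) = (F − K)·e^(−rT) = (419.9904 − 415.83) × 0.968264 = 4.0284
Short position value = −(long value) = -¥4.03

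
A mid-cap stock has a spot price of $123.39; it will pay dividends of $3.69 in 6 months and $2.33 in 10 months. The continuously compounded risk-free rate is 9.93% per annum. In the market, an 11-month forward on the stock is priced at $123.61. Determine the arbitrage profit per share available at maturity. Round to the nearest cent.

$5.34 per share

PV(dividends) I = 3.69·e^(−0.0993·6/12) + 2.33·e^(−0.0993·10/12) = 5.6562
Fair forward F* = (S − I)·e^(rT) = (123.39 − 5.6562)·e^0.091025 = 117.7338 × 1.095296 = 128.9534
Market $123.61 < fair 128.9534: forward underpriced → reverse cash-and-carry (short the stock, invest proceeds at r, pay the dividends, go long the forward).
Profit at T = |F_mkt − F*| = |123.61 − 128.9534| = $5.34 per share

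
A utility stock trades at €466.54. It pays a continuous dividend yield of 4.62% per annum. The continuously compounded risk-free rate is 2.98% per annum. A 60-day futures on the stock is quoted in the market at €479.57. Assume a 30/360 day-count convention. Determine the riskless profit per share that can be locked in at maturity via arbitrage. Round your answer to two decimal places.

€14.30 per share

Fair futures: F* = S·e^(carry·T), with carry = (r − q) = 0.0298 − 0.0462 = -0.0164
F* = 466.54 · e^(-0.0164 × 60/360) = 466.54 · e^-0.002733 = 466.54 × 0.997271 = €465.2668
Market €479.57 > fair €465.2668: forward overpriced → cash-and-carry (buy spot, short the forward).
At maturity, profit = |F_mkt − F*| = |479.57 − 465.2668| = €14.30 per share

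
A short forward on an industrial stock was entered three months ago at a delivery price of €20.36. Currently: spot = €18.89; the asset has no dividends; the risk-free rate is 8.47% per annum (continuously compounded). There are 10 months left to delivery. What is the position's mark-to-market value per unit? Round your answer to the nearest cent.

Current fair forward for the remaining 10 months: F = S·e^(r·T), r = 0.0847
F = 18.89 · e^(0.0847 × 10/12) = 18.89 × 1.073134 = 20.2715
Value of long forward = (F − K)·e^(−rT) = (20.2715 − 20.36) · e^(−0.0847·10/12)
= -0.0885 × 0.931850 = -0.08
Short position value = −(long value) = €0.08

€0.08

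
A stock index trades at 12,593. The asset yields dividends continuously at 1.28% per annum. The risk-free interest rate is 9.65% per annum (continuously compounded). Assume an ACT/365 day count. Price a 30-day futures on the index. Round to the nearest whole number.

F = S·e^((r − q)T) = 12593 · e^((0.0965 − 0.0128) × 30/365)
= 12593 · e^0.006879 = 12593 × 1.006903
F = 12,680

12,680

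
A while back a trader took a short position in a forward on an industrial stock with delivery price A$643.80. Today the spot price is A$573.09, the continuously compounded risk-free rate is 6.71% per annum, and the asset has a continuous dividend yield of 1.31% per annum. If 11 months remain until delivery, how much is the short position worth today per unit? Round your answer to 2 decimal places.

A$39.14

Current fair forward for the remaining 11 months: F = S·e^((r − q)·T), (r − q) = 0.0671 − 0.0131 = 0.0540
F = 573.09 · e^(0.0540 × 11/12) = 573.09 × 1.050746 = 602.1720
Value of long forward = (F − K)·e^(−rT) = (602.1720 − 643.80) · e^(−0.0671·11/12)
= -41.6280 × 0.940345 = -39.14
Short position value = −(long value) = A$39.14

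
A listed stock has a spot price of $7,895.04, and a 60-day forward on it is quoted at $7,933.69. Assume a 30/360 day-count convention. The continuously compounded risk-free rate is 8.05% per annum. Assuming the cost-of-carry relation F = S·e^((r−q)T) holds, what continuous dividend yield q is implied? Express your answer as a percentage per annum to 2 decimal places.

5.12%

From F = S·e^((r−q)T): (r − q) = ln(F/S)/T
ln(7933.69/7895.04) = ln(1.004895) = 0.004883
(r − q) = 0.004883 / (60/360) = 0.029298
q = r − ln(F/S)/T = 0.0805 − 0.029298 = 0.051202
q = 5.12%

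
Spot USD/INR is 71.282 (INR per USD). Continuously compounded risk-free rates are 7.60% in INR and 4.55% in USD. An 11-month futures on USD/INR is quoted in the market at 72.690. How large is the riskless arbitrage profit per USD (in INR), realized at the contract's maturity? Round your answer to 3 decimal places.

Fair futures: F* = S·e^(carry·T), with carry = (r_INR − r_USD) = 0.0760 − 0.0455 = 0.0305
F* = 71.282 · e^(0.0305 × 11/12) = 71.282 · e^0.027958 = 71.282 × 1.028352 = 73.3030
Market 72.690 < fair 73.3030: forward underpriced → reverse cash-and-carry (short spot, go long the forward).
At maturity, profit = |F_mkt − F*| = |72.690 − 73.3030| = 0.613 per USD (in INR)

0.613 per USD (in INR)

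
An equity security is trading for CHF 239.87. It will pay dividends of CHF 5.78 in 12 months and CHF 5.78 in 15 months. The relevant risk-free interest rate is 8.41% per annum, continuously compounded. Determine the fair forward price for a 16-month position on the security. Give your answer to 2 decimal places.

CHF 256.57

PV(dividends) I = 5.78·e^(−0.0841·12/12) + 5.78·e^(−0.0841·15/12)
I = 5.3138 + 5.2032 = 10.5170
F = (S − I)·e^(rT) = (239.87 − 10.5170) · e^(0.0841·16/12)
= 229.3530 · e^0.112133 = 229.3530 × 1.118662 = CHF 256.57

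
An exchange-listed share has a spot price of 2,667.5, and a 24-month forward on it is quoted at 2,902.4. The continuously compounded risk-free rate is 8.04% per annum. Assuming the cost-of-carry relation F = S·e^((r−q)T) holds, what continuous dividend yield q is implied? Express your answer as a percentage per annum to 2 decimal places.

From F = S·e^((r−q)T): (r − q) = ln(F/S)/T
ln(2902.4/2667.5) = ln(1.088060) = 0.084396
(r − q) = 0.084396 / (24/12) = 0.042198
q = r − ln(F/S)/T = 0.0804 − 0.042198 = 0.038202
q = 3.82%

3.82%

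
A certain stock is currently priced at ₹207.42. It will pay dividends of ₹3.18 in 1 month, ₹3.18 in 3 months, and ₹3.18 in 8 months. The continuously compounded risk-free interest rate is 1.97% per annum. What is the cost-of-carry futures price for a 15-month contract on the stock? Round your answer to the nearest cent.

₹202.88

PV(dividends) I = 3.18·e^(−0.0197·1/12) + 3.18·e^(−0.0197·3/12) + 3.18·e^(−0.0197·8/12)
I = 3.1748 + 3.1644 + 3.1385 = 9.4777
F = (S − I)·e^(rT) = (207.42 − 9.4777) · e^(0.0197·15/12)
= 197.9423 · e^0.024625 = 197.9423 × 1.024931 = ₹202.88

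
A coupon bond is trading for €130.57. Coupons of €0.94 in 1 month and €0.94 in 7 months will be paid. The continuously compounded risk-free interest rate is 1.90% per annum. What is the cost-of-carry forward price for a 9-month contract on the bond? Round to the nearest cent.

PV(coupons) I = 0.94·e^(−0.0190·1/12) + 0.94·e^(−0.0190·7/12)
I = 0.9385 + 0.9296 = 1.8681
F = (S − I)·e^(rT) = (130.57 − 1.8681) · e^(0.0190·9/12)
= 128.7019 · e^0.014250 = 128.7019 × 1.014352 = €130.55

€130.55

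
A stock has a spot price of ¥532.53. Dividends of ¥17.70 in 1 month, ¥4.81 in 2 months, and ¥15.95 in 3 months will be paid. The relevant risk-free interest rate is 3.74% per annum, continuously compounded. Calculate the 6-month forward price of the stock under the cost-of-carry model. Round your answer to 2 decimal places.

PV(dividends) I = 17.70·e^(−0.0374·1/12) + 4.81·e^(−0.0374·2/12) + 15.95·e^(−0.0374·3/12)
I = 17.6449 + 4.7801 + 15.8016 = 38.2266
F = (S − I)·e^(rT) = (532.53 − 38.2266) · e^(0.0374·6/12)
= 494.3034 · e^0.018700 = 494.3034 × 1.018876 = ¥503.63

¥503.63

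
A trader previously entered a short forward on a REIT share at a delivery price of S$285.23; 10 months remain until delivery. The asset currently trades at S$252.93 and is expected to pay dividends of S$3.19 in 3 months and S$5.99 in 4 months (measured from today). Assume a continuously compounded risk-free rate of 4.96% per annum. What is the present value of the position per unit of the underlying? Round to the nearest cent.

PV(remaining dividends) I = 3.19·e^(−0.0496·3/12) + 5.99·e^(−0.0496·4/12) = 9.0425
Current forward F = (S − I)·e^(rT) = (252.93 − 9.0425)·e^(0.0496·10/12) = 243.8875 × 1.042199 = 254.1793
Value (long) = (F − K)·e^(−rT) = (254.1793 − 285.23) × 0.959509 = -29.7934
Short position value = −(long value) = S$29.79

S$29.79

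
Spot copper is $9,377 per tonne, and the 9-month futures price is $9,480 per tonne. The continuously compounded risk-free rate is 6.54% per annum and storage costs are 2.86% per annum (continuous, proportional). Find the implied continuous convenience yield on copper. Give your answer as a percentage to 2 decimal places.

7.94%

F = S·e^((r+u−y)T) ⇒ (r+u−y) = ln(F/S)/T
ln(9480/9377) = 0.010924; /T ⇒ 0.014565
y = r + u − ln(F/S)/T = 0.0654 + 0.0286 − 0.014565 = 0.079435
y = 7.94%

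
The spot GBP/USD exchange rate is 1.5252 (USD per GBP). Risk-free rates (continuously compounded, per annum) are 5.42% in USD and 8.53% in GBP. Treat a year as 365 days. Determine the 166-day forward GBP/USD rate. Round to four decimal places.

1.5038

F = S·e^((r_USD − r_GBP)T) = 1.5252 · e^((0.0542 − 0.0853) × 166/365)
= 1.5252 · e^-0.014144 = 1.5252 × 0.985956
F = 1.5038 USD per GBP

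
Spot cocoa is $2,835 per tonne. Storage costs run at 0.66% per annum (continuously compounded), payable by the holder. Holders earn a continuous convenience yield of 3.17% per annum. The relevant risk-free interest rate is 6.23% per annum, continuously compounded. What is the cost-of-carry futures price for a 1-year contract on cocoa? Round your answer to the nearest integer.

Net carry = r + u − y = 0.0623 + 0.0066 − 0.0317 = 0.0372
F = S·e^((r+u−y)T) = 2835 · e^(0.0372 × 12/12) = 2835 · e^0.037200
= 2835 × 1.037901 = $2,942 per tonne

$2,942 per tonne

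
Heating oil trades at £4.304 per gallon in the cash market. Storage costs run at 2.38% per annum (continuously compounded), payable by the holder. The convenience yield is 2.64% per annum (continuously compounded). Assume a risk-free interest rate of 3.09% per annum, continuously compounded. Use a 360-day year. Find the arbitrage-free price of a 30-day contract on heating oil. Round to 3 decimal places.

Net carry = r + u − y = 0.0309 + 0.0238 − 0.0264 = 0.0283
F = S·e^((r+u−y)T) = 4.304 · e^(0.0283 × 30/360) = 4.304 · e^0.002358
= 4.304 × 1.002361 = £4.314 per gallon

£4.314 per gallon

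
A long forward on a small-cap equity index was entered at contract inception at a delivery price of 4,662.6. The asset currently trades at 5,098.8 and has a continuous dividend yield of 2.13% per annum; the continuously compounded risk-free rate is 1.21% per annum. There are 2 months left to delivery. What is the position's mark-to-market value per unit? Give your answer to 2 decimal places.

Current fair forward for the remaining 2 months: F = S·e^((r − q)·T), (r − q) = 0.0121 − 0.0213 = -0.0092
F = 5098.8 · e^(-0.0092 × 2/12) = 5098.8 × 0.99846784 = 5090.9878
Value of long forward = (F − K)·e^(−rT) = (5090.9878 − 4662.6) · e^(−0.0121·2/12)
= 428.3878 × 0.99798537 = 427.52

427.52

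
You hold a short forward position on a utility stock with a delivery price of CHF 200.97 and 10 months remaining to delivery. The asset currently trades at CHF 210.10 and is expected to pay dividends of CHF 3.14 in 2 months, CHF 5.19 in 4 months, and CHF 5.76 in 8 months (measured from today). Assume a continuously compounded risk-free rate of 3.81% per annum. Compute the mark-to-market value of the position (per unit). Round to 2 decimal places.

PV(remaining dividends) I = 3.14·e^(−0.0381·2/12) + 5.19·e^(−0.0381·4/12) + 5.76·e^(−0.0381·8/12) = 13.8602
Current forward F = (S − I)·e^(rT) = (210.10 − 13.8602)·e^(0.0381·10/12) = 196.2398 × 1.032259 = 202.5703
Value (long) = (F − K)·e^(−rT) = (202.5703 − 200.97) × 0.968749 = 1.5503
Short position value = −(long value) = -CHF 1.55

-CHF 1.55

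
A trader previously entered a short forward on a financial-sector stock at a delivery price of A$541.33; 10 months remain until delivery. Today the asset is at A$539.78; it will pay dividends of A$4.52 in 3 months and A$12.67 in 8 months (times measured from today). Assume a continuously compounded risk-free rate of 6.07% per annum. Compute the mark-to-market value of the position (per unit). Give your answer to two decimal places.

-A$8.53

PV(remaining dividends) I = 4.52·e^(−0.0607·3/12) + 12.67·e^(−0.0607·8/12) = 16.6194
Current forward F = (S − I)·e^(rT) = (539.78 − 16.6194)·e^(0.0607·10/12) = 523.1606 × 1.051885 = 550.3048
Value (long) = (F − K)·e^(−rT) = (550.3048 − 541.33) × 0.950675 = 8.5321
Short position value = −(long value) = -A$8.53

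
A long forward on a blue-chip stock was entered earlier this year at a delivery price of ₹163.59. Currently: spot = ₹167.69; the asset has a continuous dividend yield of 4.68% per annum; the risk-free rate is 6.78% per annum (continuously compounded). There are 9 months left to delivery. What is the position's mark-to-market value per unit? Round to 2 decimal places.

₹6.43

Current fair forward for the remaining 9 months: F = S·e^((r − q)·T), (r − q) = 0.0678 − 0.0468 = 0.0210
F = 167.69 · e^(0.0210 × 9/12) = 167.69 × 1.015875 = 170.3521
Value of long forward = (F − K)·e^(−rT) = (170.3521 − 163.59) · e^(−0.0678·9/12)
= 6.7621 × 0.950421 = 6.43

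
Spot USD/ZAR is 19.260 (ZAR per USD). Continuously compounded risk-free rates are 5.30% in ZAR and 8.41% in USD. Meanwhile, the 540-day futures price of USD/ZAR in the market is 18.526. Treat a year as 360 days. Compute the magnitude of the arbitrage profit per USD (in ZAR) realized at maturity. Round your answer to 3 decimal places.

Fair futures: F* = S·e^(carry·T), with carry = (r_ZAR − r_USD) = 0.0530 − 0.0841 = -0.0311
F* = 19.260 · e^(-0.0311 × 540/360) = 19.260 · e^-0.046650 = 19.260 × 0.954421 = 18.3821
Market 18.526 > fair 18.3821: forward overpriced → cash-and-carry (buy spot, short the forward).
At maturity, profit = |F_mkt − F*| = |18.526 − 18.3821| = 0.144 per USD (in ZAR)

0.144 per USD (in ZAR)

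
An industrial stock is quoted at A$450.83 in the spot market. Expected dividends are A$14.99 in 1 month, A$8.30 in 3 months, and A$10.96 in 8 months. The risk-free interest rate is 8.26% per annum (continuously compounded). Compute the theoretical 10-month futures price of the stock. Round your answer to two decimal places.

A$447.19

PV(dividends) I = 14.99·e^(−0.0826·1/12) + 8.30·e^(−0.0826·3/12) + 10.96·e^(−0.0826·8/12)
I = 14.8872 + 8.1304 + 10.3728 = 33.3904
F = (S − I)·e^(rT) = (450.83 − 33.3904) · e^(0.0826·10/12)
= 417.4396 · e^0.068833 = 417.4396 × 1.071257 = A$447.19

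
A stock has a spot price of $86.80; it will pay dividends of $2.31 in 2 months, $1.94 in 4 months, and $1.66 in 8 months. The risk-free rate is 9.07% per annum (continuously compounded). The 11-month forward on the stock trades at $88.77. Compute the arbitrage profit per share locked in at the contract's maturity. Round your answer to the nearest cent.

$0.66 per share

PV(dividends) I = 2.31·e^(−0.0907·2/12) + 1.94·e^(−0.0907·4/12) + 1.66·e^(−0.0907·8/12) = 5.7202
Fair forward F* = (S − I)·e^(rT) = (86.80 − 5.7202)·e^0.083142 = 81.0798 × 1.086696 = 88.1091
Market $88.77 > fair 88.1091: forward overpriced → cash-and-carry (borrow at r, buy the stock and collect the dividends, short the forward).
Profit at T = |F_mkt − F*| = |88.77 − 88.1091| = $0.66 per share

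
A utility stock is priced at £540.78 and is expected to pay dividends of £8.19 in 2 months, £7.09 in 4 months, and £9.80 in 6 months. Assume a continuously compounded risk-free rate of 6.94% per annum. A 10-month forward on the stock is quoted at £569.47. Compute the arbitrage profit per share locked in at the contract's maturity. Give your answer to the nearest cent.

PV(dividends) I = 8.19·e^(−0.0694·2/12) + 7.09·e^(−0.0694·4/12) + 9.80·e^(−0.0694·6/12) = 24.4895
Fair forward F* = (S − I)·e^(rT) = (540.78 − 24.4895)·e^0.057833 = 516.2905 × 1.059538 = 547.0294
Market £569.47 > fair 547.0294: forward overpriced → cash-and-carry (borrow at r, buy the stock and collect the dividends, short the forward).
Profit at T = |F_mkt − F*| = |569.47 − 547.0294| = £22.44 per share

£22.44 per share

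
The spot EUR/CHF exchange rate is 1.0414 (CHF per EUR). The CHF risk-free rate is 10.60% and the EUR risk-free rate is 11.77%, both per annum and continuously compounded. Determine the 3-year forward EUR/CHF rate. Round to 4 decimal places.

F = S·e^((r_CHF − r_EUR)T) = 1.0414 · e^((0.1060 − 0.1177) × 3)
= 1.0414 · e^-0.035100 = 1.0414 × 0.965509
F = 1.0055 CHF per EUR

1.0055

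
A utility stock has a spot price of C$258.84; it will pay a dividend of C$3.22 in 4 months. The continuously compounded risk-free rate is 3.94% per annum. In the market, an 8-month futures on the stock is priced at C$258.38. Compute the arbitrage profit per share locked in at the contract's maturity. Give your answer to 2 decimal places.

C$4.09 per share

PV(dividends) I = 3.22·e^(−0.0394·4/12) = 3.1780
Fair futures F* = (S − I)·e^(rT) = (258.84 − 3.1780)·e^0.026267 = 255.6620 × 1.026615 = 262.4664
Market C$258.38 < fair 262.4664: forward underpriced → reverse cash-and-carry (short the stock, invest proceeds at r, pay the dividends, go long the forward).
Profit at T = |F_mkt − F*| = |258.38 − 262.4664| = C$4.09 per share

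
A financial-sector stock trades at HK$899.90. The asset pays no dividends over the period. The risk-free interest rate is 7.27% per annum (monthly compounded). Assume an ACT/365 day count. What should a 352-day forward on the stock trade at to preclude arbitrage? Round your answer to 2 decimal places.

F = S · (1+r/12)^(12T)
= 899.90 × 1.072400
F = HK$965.05

HK$965.05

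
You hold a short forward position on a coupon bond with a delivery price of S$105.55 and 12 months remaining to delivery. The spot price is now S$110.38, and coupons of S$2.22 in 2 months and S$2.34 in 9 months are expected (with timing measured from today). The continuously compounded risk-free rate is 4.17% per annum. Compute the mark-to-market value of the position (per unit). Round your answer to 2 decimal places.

-S$4.67

PV(remaining coupons) I = 2.22·e^(−0.0417·2/12) + 2.34·e^(−0.0417·9/12) = 4.4726
Current forward F = (S − I)·e^(rT) = (110.38 − 4.4726)·e^(0.0417·12/12) = 105.9074 × 1.042582 = 110.4171
Value (long) = (F − K)·e^(−rT) = (110.4171 − 105.55) × 0.959157 = 4.6683
Short position value = −(long value) = -S$4.67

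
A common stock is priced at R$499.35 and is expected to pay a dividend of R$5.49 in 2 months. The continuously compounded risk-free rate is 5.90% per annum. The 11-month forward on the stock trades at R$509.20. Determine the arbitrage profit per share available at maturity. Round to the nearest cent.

R$12.16 per share

PV(dividends) I = 5.49·e^(−0.0590·2/12) = 5.4363
Fair forward F* = (S − I)·e^(rT) = (499.35 − 5.4363)·e^0.054083 = 493.9137 × 1.055572 = 521.3615
Market R$509.20 < fair 521.3615: forward underpriced → reverse cash-and-carry (short the stock, invest proceeds at r, pay the dividends, go long the forward).
Profit at T = |F_mkt − F*| = |509.20 − 521.3615| = R$12.16 per share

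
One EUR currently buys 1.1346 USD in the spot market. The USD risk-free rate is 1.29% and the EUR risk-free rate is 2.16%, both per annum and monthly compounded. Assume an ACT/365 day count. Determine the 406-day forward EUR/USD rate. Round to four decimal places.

By covered interest parity, F = S · (1+r_USD/12)^(12T) / (1+r_EUR/12)^(12T)
= 1.1346 × 1.014445 / 1.024295 = 1.1346 × 0.990384
F = 1.1237 USD per EUR

1.1237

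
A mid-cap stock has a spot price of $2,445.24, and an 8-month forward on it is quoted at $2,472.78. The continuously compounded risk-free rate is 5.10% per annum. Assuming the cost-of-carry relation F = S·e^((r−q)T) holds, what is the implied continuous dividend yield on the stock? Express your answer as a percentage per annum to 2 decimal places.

3.42%

From F = S·e^((r−q)T): (r − q) = ln(F/S)/T
ln(2472.78/2445.24) = ln(1.011263) = 0.011200
(r − q) = 0.011200 / (8/12) = 0.016800
q = r − ln(F/S)/T = 0.0510 − 0.016800 = 0.034200
q = 3.42%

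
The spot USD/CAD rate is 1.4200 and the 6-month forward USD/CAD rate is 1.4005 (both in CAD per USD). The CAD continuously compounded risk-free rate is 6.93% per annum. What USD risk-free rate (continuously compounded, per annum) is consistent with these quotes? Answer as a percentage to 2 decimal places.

F = S·e^((r_CAD − r_USD)T) ⇒ r_USD = r_CAD − ln(F/S)/T
ln(1.4005/1.4200) = -0.013828; /(6/12) = -0.027656
r_USD = 0.0693 + 0.027656 = 0.096956
r_USD = 9.70%

9.70%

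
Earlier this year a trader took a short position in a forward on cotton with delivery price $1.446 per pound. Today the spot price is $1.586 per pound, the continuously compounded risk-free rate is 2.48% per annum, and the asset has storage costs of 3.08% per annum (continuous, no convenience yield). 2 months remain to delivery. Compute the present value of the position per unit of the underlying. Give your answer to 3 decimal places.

Current fair forward for the remaining 2 months: F = S·e^((r + u)·T), (r + u) = 0.0248 + 0.0308 = 0.0556
F = 1.586 · e^(0.0556 × 2/12) = 1.586 × 1.009310 = 1.6008
Value of long forward = (F − K)·e^(−rT) = (1.6008 − 1.446) · e^(−0.0248·2/12)
= 0.1548 × 0.995875 = 0.154
Short position value = −(long value) = -$0.154

-$0.154 per pound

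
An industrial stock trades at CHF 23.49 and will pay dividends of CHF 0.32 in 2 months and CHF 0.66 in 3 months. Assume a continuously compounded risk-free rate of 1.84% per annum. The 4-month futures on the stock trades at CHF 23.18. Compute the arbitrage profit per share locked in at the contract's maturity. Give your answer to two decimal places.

PV(dividends) I = 0.32·e^(−0.0184·2/12) + 0.66·e^(−0.0184·3/12) = 0.9760
Fair futures F* = (S − I)·e^(rT) = (23.49 − 0.9760)·e^0.006133 = 22.5140 × 1.006152 = 22.6525
Market CHF 23.18 > fair 22.6525: forward overpriced → cash-and-carry (borrow at r, buy the stock and collect the dividends, short the forward).
Profit at T = |F_mkt − F*| = |23.18 − 22.6525| = CHF 0.53 per share

CHF 0.53 per share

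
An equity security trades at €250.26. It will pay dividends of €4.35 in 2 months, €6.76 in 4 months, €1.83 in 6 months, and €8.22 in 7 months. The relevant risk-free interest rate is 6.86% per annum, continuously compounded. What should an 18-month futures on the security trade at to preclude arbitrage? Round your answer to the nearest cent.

PV(dividends) I = 4.35·e^(−0.0686·2/12) + 6.76·e^(−0.0686·4/12) + 1.83·e^(−0.0686·6/12) + 8.22·e^(−0.0686·7/12)
I = 4.3005 + 6.6072 + 1.7683 + 7.8976 = 20.5736
F = (S − I)·e^(rT) = (250.26 − 20.5736) · e^(0.0686·18/12)
= 229.6864 · e^0.102900 = 229.6864 × 1.108381 = €254.58

€254.58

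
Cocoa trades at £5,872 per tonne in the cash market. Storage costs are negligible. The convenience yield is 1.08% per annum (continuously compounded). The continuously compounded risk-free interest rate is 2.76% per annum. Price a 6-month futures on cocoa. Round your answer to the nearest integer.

£5,922 per tonne

Net carry = r + u − y = 0.0276 + 0.0000 − 0.0108 = 0.0168
F = S·e^((r+u−y)T) = 5872 · e^(0.0168 × 6/12) = 5872 · e^0.008400
= 5872 × 1.008435 = £5,922 per tonne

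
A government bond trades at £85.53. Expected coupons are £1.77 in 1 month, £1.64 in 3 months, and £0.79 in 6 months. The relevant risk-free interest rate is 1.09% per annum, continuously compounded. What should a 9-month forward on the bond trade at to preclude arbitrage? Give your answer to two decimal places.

£82.01

PV(coupons) I = 1.77·e^(−0.0109·1/12) + 1.64·e^(−0.0109·3/12) + 0.79·e^(−0.0109·6/12)
I = 1.7684 + 1.6355 + 0.7857 = 4.1896
F = (S − I)·e^(rT) = (85.53 − 4.1896) · e^(0.0109·9/12)
= 81.3404 · e^0.008175 = 81.3404 × 1.008209 = £82.01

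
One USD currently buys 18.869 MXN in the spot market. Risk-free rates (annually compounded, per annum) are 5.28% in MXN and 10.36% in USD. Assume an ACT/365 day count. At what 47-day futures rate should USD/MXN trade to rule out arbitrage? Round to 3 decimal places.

By covered interest parity, F = S · (1+r_MXN)^T / (1+r_USD)^T
= 18.869 × 1.006647 / 1.012774 = 18.869 × 0.993950
F = 18.755 MXN per USD

18.755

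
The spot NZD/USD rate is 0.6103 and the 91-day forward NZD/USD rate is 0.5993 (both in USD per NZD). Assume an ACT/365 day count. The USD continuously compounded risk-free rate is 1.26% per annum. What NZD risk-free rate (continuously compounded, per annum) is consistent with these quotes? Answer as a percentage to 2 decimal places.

F = S·e^((r_USD − r_NZD)T) ⇒ r_NZD = r_USD − ln(F/S)/T
ln(0.5993/0.6103) = -0.018188; /(91/365) = -0.072952
r_NZD = 0.0126 + 0.072952 = 0.085552
r_NZD = 8.56%

8.56%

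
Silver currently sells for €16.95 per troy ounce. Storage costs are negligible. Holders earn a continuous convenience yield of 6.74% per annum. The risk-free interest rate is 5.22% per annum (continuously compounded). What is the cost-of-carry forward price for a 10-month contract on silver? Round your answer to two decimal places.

€16.74 per troy ounce

Net carry = r + u − y = 0.0522 + 0.0000 − 0.0674 = -0.0152
F = S·e^((r+u−y)T) = 16.95 · e^(-0.0152 × 10/12) = 16.95 · e^-0.012667
= 16.95 × 0.987413 = €16.74 per troy ounce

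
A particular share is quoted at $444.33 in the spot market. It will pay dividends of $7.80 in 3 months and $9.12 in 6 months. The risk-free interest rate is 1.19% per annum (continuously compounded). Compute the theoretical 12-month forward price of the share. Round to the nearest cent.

$432.60

PV(dividends) I = 7.80·e^(−0.0119·3/12) + 9.12·e^(−0.0119·6/12)
I = 7.7768 + 9.0659 = 16.8427
F = (S − I)·e^(rT) = (444.33 − 16.8427) · e^(0.0119·12/12)
= 427.4873 · e^0.011900 = 427.4873 × 1.011971 = $432.60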